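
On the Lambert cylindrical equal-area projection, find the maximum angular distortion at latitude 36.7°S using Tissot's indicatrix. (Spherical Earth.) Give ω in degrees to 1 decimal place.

25.1°

The Lambert cylindrical equal-area projection is the cylindrical equal-area projection with its standard parallel at the equator (φ₀ = 0). Cylindrical equal-area (φ₀ = 0°): h = cos φ / cos 0° along meridians, k = cos 0° / cos φ along parallels; h·k = 1.
At 36.7°: h = 0.8018, k = 1.247; principal scales a = 1.247, b = 0.8018.
sin(ω/2) = (a − b)/(a + b) = 0.4455/2.049 = 0.2174, so ω = 2 arcsin(0.2174) ≈ 25.1°.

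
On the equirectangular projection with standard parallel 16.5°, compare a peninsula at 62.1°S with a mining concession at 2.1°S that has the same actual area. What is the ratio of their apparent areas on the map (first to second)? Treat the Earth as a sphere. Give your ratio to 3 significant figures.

The equidistant cylindrical projection with φ₀ = 16.5° has h = 1 (meridians true) and k = cos φ₀ / cos φ along parallels.
Areal scale at 62.1°: h·k = 1.000 × 2.049 = 2.049.
Areal scale at 2.1°: h·k = 1.000 × 0.9595 = 0.9595.
Ratio = 2.049/0.9595 ≈ 2.14.

2.14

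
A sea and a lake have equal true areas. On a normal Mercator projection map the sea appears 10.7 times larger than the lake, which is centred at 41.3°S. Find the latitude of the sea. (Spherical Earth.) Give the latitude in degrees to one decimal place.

76.7°

On Mercator, (apparent₁)/(apparent₂) = sec²φ₁ / sec²φ₂ when true areas are equal.
cos²φ₂ / cos²φ₁ = 10.7  ⇒  cos φ₁ = cos 41.3° / √10.7 = 0.7513/3.271 = 0.2297.
φ₁ = arccos(0.2297) ≈ 76.7°.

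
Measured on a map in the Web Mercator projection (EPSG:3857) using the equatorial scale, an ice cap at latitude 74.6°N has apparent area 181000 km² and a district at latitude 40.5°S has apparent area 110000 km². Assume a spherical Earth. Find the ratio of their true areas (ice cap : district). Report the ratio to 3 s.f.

0.201

Mercator's areal exaggeration is sec²φ; hence true area = (apparent area) · cos²φ.
True area of ice cap: 181000 × cos²(74.6°) = 181000 × 0.07052 = 12760 km².
True area of district: 110000 × cos²(40.5°) = 110000 × 0.5782 = 63600 km².
Ratio = 12760 / 63600 ≈ 0.201.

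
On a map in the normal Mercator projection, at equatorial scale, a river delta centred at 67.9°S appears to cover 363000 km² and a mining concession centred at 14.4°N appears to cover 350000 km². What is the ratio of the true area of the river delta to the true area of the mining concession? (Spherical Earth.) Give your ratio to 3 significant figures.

0.156

Since Mercator area scale is 1/cos²φ, the true area equals the apparent area multiplied by cos²φ.
True area of river delta: 363000 × cos²(67.9°) = 363000 × 0.1415 = 51380 km².
True area of mining concession: 350000 × cos²(14.4°) = 350000 × 0.9382 = 328400 km².
Ratio = 51380 / 328400 ≈ 0.156.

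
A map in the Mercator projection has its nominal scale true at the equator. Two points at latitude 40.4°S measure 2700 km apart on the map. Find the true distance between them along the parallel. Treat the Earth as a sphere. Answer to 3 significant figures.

2060 km

The Mercator projection is conformal; its linear scale factor is the same in every direction and equals sec φ = 1/cos φ.
Along the parallel at 40.4°, map distances are exaggerated by k = sec 40.4° = 1.313.
True distance = 2700 / 1.313 = 2700 × cos 40.4° ≈ 2060 km.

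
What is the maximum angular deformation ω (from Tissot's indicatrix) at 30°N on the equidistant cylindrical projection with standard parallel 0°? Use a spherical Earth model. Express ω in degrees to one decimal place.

8.2°

In the plate carrée (x = Rλ, y = Rφ), meridians are true-scale (h = 1) and parallels are stretched by k = sec φ.
At 30°: h = 1.000, k = 1.155; principal scales a = 1.155, b = 1.000.
sin(ω/2) = (a − b)/(a + b) = 0.1547/2.155 = 0.07180, so ω = 2 arcsin(0.07180) ≈ 8.2°.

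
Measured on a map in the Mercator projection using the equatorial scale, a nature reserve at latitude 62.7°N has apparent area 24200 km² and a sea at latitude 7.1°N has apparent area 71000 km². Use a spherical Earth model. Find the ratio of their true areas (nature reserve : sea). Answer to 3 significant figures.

0.0728

Since Mercator area scale is 1/cos²φ, the true area equals the apparent area multiplied by cos²φ.
True area of nature reserve: 24200 × cos²(62.7°) = 24200 × 0.2104 = 5091 km².
True area of sea: 71000 × cos²(7.1°) = 71000 × 0.9847 = 69920 km².
Ratio = 5091 / 69920 ≈ 0.0728.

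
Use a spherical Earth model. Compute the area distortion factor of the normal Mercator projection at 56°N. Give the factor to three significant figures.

The Mercator projection is conformal; its linear scale factor is the same in every direction and equals sec φ = 1/cos φ.
Areal scale = k² = sec²φ = 1/cos²(56°) = 1/0.5592² = 3.198.

3.20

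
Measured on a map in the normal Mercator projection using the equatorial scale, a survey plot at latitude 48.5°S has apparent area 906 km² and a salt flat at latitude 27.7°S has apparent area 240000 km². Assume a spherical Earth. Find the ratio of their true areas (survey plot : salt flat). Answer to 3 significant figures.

0.00211

On Mercator the areal scale is sec²φ, so true area = apparent × cos²φ.
True area of survey plot: 906 × cos²(48.5°) = 906 × 0.4391 = 397.8 km².
True area of salt flat: 240000 × cos²(27.7°) = 240000 × 0.7839 = 188100 km².
Ratio = 397.8 / 188100 ≈ 0.00211.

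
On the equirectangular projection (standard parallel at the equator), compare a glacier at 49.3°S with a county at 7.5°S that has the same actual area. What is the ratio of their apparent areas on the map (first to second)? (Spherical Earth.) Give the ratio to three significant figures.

In the plate carrée (x = Rλ, y = Rφ), meridians are true-scale (h = 1) and parallels are stretched by k = sec φ.
Areal scale at 49.3°: h·k = 1.000 × 1.534 = 1.534.
Areal scale at 7.5°: h·k = 1.000 × 1.009 = 1.009.
Ratio = 1.534/1.009 ≈ 1.52.

1.52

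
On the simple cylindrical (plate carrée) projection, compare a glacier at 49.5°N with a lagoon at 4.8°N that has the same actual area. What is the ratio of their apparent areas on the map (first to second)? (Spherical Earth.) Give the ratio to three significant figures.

Plate carrée maps x = Rλ, y = Rφ. The meridian scale is h = 1 and the parallel scale is k = 1/cos φ = sec φ.
Areal scale at 49.5°: h·k = 1.000 × 1.540 = 1.540.
Areal scale at 4.8°: h·k = 1.000 × 1.004 = 1.004.
Ratio = 1.540/1.004 ≈ 1.53.

1.53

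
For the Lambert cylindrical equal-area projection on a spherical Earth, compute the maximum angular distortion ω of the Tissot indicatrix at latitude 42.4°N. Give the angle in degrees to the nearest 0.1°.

The Lambert cylindrical equal-area projection is the cylindrical equal-area projection with its standard parallel at the equator (φ₀ = 0). A cylindrical equal-area projection with standard parallel φ₀ has meridian scale h = cos φ / cos φ₀ and parallel scale k = cos φ₀ / cos φ (so areas are preserved, h·k = 1).
At 42.4°: h = 0.7385, k = 1.354; principal scales a = 1.354, b = 0.7385.
sin(ω/2) = (a − b)/(a + b) = 0.6157/2.093 = 0.2942, so ω = 2 arcsin(0.2942) ≈ 34.2°.

34.2°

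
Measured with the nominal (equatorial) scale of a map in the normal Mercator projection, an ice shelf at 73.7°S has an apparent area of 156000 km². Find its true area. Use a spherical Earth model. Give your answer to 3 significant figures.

For Mercator, h = k = sec φ (a conformal cylindrical projection has a single point scale, 1/cos φ).
Areal scale = k² = sec²φ = 1/cos²(73.7°) = 1/0.2807² = 12.69.
True area = apparent / (areal scale) = 156000 / 12.69 ≈ 12300 km².

12300 km²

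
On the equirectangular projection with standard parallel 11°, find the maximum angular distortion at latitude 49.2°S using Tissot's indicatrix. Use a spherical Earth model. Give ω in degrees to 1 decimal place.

With standard parallel φ₀ = 11°, the equirectangular projection gives x = Rλ cos φ₀, y = Rφ, so h = 1 and k = cos 11° / cos φ.
At 49.2°: h = 1.000, k = 1.502; principal scales a = 1.502, b = 1.000.
sin(ω/2) = (a − b)/(a + b) = 0.5023/2.502 = 0.2007, so ω = 2 arcsin(0.2007) ≈ 23.2°.

23.2°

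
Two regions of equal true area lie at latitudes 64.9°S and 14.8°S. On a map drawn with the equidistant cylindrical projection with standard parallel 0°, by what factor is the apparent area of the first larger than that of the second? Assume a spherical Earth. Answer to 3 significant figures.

Plate carrée maps x = Rλ, y = Rφ. The meridian scale is h = 1 and the parallel scale is k = 1/cos φ = sec φ.
Areal scale at 64.9°: h·k = 1.000 × 2.357 = 2.357.
Areal scale at 14.8°: h·k = 1.000 × 1.034 = 1.034.
Ratio = 2.357/1.034 ≈ 2.28.

2.28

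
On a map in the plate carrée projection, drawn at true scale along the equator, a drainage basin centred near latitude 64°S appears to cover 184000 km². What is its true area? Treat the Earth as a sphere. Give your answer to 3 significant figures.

80700 km²

For the equirectangular projection with φ₀ = 0 (plate carrée), h = 1 along meridians and k = sec φ along parallels.
Areal scale = h·k = 1 × sec φ; at 64°, h = 1.000, k = 2.281, so h·k = 2.281.
True area = apparent / (areal scale) = 184000 / 2.281 ≈ 80700 km².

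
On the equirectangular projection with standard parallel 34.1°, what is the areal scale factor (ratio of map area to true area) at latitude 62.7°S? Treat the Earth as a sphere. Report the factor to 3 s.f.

With standard parallel φ₀ = 34.1°, the equirectangular projection gives x = Rλ cos φ₀, y = Rφ, so h = 1 and k = cos 34.1° / cos φ.
Areal scale = h·k = 1 × cos φ₀ / cos φ; at 62.7°, h = 1.000, k = 1.805, so h·k = 1.805.

1.81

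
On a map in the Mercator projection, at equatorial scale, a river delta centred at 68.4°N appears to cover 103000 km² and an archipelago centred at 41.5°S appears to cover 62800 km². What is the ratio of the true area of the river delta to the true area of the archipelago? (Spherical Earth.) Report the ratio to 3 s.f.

Mercator's areal exaggeration is sec²φ; hence true area = (apparent area) · cos²φ.
True area of river delta: 103000 × cos²(68.4°) = 103000 × 0.1355 = 13960 km².
True area of archipelago: 62800 × cos²(41.5°) = 62800 × 0.5609 = 35230 km².
Ratio = 13960 / 35230 ≈ 0.396.

0.396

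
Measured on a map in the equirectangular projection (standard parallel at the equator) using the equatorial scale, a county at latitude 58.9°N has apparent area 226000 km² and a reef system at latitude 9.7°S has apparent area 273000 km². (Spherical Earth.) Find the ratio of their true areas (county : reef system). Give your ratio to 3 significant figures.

0.434

Plate carrée has h = 1 and k = sec φ, giving areal scale sec φ; true area = (apparent area) · cos φ.
True area of county: 226000 × cos(58.9°) = 226000 × 0.5165 = 116700 km².
True area of reef system: 273000 × cos(9.7°) = 273000 × 0.9857 = 269100 km².
Ratio = 116700 / 269100 ≈ 0.434.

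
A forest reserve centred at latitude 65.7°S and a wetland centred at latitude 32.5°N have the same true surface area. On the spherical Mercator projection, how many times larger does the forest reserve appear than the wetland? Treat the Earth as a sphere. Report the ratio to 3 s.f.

4.20

On Mercator, area is exaggerated by sec²φ = 1/cos²φ.
At 65.7°: sec²(65.7°) = 1/0.4115² = 5.905.
At 32.5°: sec²(32.5°) = 1/0.8434² = 1.406.
Ratio = 5.905/1.406 = cos²(32.5°)/cos²(65.7°) ≈ 4.20.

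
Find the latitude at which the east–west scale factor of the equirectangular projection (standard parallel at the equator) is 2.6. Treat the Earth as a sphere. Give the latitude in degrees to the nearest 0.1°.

67.4°

Plate carrée: h = 1, k = sec φ along parallels.
sec φ = 2.6  ⇒  cos φ = 0.3846  ⇒  φ ≈ 67.4°.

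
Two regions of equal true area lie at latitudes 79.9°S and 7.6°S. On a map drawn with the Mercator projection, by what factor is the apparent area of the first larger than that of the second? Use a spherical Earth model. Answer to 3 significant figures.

31.9

Mercator is conformal with k = sec φ, so areal scale = k² = sec²φ.
At 79.9°: sec²(79.9°) = 1/0.1754² = 32.52.
At 7.6°: sec²(7.6°) = 1/0.9912² = 1.018.
Ratio = 32.52/1.018 = cos²(7.6°)/cos²(79.9°) ≈ 31.9.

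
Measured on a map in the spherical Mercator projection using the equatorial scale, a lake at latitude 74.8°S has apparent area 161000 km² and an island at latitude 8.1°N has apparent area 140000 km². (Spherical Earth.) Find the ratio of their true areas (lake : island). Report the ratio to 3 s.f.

Since Mercator area scale is 1/cos²φ, the true area equals the apparent area multiplied by cos²φ.
True area of lake: 161000 × cos²(74.8°) = 161000 × 0.06874 = 11070 km².
True area of island: 140000 × cos²(8.1°) = 140000 × 0.9801 = 137200 km².
Ratio = 11070 / 137200 ≈ 0.0807.

0.0807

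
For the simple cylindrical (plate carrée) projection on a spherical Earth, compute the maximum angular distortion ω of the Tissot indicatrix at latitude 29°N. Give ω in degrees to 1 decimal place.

In the plate carrée (x = Rλ, y = Rφ), meridians are true-scale (h = 1) and parallels are stretched by k = sec φ.
At 29°: h = 1.000, k = 1.143; principal scales a = 1.143, b = 1.000.
sin(ω/2) = (a − b)/(a + b) = 0.1434/2.143 = 0.06688, so ω = 2 arcsin(0.06688) ≈ 7.7°.

7.7°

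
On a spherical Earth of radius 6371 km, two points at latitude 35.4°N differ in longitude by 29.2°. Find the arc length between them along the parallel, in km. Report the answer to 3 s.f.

2650 km

Arc length along a parallel = R cos φ · Δλ (with Δλ in radians).
= 6371 × cos 35.4° × (29.2° × π/180) = 6371 × 0.8151 × 0.5096 ≈ 2650 km.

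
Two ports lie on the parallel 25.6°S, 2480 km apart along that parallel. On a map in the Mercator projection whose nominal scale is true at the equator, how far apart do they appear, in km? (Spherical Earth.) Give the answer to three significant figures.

2750 km

The Mercator projection is conformal; its linear scale factor is the same in every direction and equals sec φ = 1/cos φ.
Along the parallel, k = sec 25.6° = 1/0.9018 = 1.109.
Map distance = 2480 × 1.109 ≈ 2750 km.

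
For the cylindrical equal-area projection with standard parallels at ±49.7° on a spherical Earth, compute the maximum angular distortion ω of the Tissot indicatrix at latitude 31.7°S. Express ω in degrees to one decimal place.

31.0°

A cylindrical equal-area projection with standard parallel φ₀ has meridian scale h = cos φ / cos φ₀ and parallel scale k = cos φ₀ / cos φ (so areas are preserved, h·k = 1).
At 31.7°: h = 1.315, k = 0.7602; principal scales a = 1.315, b = 0.7602.
sin(ω/2) = (a − b)/(a + b) = 0.5552/2.076 = 0.2675, so ω = 2 arcsin(0.2675) ≈ 31.0°.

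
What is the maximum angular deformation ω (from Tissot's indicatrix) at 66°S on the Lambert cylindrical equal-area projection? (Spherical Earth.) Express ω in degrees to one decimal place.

The Lambert cylindrical equal-area projection is the cylindrical equal-area projection with its standard parallel at the equator (φ₀ = 0). Cylindrical equal-area (φ₀ = 0°): h = cos φ / cos 0° along meridians, k = cos 0° / cos φ along parallels; h·k = 1.
At 66°: h = 0.4067, k = 2.459; principal scales a = 2.459, b = 0.4067.
sin(ω/2) = (a − b)/(a + b) = 2.052/2.865 = 0.7161, so ω = 2 arcsin(0.7161) ≈ 91.5°.

91.5°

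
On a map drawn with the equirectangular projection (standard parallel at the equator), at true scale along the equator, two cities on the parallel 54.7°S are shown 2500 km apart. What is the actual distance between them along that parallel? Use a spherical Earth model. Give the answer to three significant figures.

For the equirectangular projection with φ₀ = 0 (plate carrée), h = 1 along meridians and k = sec φ along parallels.
Along the parallel at 54.7°, map distances are exaggerated by k = sec 54.7° = 1.731.
True distance = 2500 / 1.731 = 2500 × cos 54.7° ≈ 1440 km.

1440 km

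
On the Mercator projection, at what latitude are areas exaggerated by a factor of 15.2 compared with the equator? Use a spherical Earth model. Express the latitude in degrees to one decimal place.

Mercator areal scale is sec²φ.
sec²φ = 15.2  ⇒  cos²φ = 0.06579  ⇒  cos φ = 0.2565.
φ = arccos(0.2565) ≈ 75.1°.

75.1°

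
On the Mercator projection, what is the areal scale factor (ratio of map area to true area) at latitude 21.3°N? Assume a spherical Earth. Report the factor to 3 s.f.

Mercator is conformal, so the point scale is isotropic: h = k = sec φ = 1/cos φ.
Areal scale = k² = sec²φ = 1/cos²(21.3°) = 1/0.9317² = 1.152.

1.15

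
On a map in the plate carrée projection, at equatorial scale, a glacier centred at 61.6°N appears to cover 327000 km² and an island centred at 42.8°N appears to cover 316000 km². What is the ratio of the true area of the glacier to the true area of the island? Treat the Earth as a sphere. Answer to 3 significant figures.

Plate carrée has h = 1 and k = sec φ, giving areal scale sec φ; true area = (apparent area) · cos φ.
True area of glacier: 327000 × cos(61.6°) = 327000 × 0.4756 = 155500 km².
True area of island: 316000 × cos(42.8°) = 316000 × 0.7337 = 231900 km².
Ratio = 155500 / 231900 ≈ 0.671.

0.671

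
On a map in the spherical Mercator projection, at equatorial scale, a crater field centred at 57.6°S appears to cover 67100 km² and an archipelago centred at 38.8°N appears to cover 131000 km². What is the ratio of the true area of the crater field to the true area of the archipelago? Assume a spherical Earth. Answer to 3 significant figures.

Since Mercator area scale is 1/cos²φ, the true area equals the apparent area multiplied by cos²φ.
True area of crater field: 67100 × cos²(57.6°) = 67100 × 0.2871 = 19270 km².
True area of archipelago: 131000 × cos²(38.8°) = 131000 × 0.6074 = 79570 km².
Ratio = 19270 / 79570 ≈ 0.242.

0.242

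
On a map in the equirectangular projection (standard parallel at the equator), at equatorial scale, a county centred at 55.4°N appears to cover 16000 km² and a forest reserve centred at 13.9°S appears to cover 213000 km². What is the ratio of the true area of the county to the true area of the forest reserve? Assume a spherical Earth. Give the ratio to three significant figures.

0.0439

Plate carrée has h = 1 and k = sec φ, giving areal scale sec φ; true area = (apparent area) · cos φ.
True area of county: 16000 × cos(55.4°) = 16000 × 0.5678 = 9085 km².
True area of forest reserve: 213000 × cos(13.9°) = 213000 × 0.9707 = 206800 km².
Ratio = 9085 / 206800 ≈ 0.0439.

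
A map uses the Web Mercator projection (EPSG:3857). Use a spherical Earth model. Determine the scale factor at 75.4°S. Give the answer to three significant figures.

For Mercator, h = k = sec φ (a conformal cylindrical projection has a single point scale, 1/cos φ).
k = 1/cos 75.4° = 1/0.2521 = 3.967.

3.97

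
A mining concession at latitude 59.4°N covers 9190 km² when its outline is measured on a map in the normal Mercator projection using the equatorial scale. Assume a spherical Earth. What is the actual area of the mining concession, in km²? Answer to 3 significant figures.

For Mercator, h = k = sec φ (a conformal cylindrical projection has a single point scale, 1/cos φ).
Areal scale = k² = sec²φ = 1/cos²(59.4°) = 1/0.5090² = 3.859.
True area = apparent / (areal scale) = 9190 / 3.859 ≈ 2380 km².

2380 km²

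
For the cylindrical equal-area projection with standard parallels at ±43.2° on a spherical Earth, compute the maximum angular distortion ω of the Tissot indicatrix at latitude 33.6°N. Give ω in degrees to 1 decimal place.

Cylindrical equal-area (φ₀ = 43.2°): h = cos φ / cos 43.2° along meridians, k = cos 43.2° / cos φ along parallels; h·k = 1.
At 33.6°: h = 1.143, k = 0.8752; principal scales a = 1.143, b = 0.8752.
sin(ω/2) = (a − b)/(a + b) = 0.2674/2.018 = 0.1325, so ω = 2 arcsin(0.1325) ≈ 15.2°.

15.2°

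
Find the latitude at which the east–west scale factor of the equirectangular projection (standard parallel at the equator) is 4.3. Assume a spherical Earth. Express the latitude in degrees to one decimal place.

76.6°

Plate carrée: h = 1, k = sec φ along parallels.
sec φ = 4.3  ⇒  cos φ = 0.2326  ⇒  φ ≈ 76.6°.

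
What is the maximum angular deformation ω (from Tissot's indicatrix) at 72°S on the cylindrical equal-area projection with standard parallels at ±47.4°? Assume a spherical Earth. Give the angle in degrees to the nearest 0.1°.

Cylindrical equal-area (φ₀ = 47.4°): h = cos φ / cos 47.4° along meridians, k = cos 47.4° / cos φ along parallels; h·k = 1.
At 72°: h = 0.4565, k = 2.190; principal scales a = 2.190, b = 0.4565.
sin(ω/2) = (a − b)/(a + b) = 1.734/2.647 = 0.6550, so ω = 2 arcsin(0.6550) ≈ 81.8°.

81.8°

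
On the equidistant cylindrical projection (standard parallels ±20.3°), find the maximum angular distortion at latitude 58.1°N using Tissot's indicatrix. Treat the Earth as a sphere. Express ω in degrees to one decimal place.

The equidistant cylindrical projection with φ₀ = 20.3° has h = 1 (meridians true) and k = cos φ₀ / cos φ along parallels.
At 58.1°: h = 1.000, k = 1.775; principal scales a = 1.775, b = 1.000.
sin(ω/2) = (a − b)/(a + b) = 0.7748/2.775 = 0.2792, so ω = 2 arcsin(0.2792) ≈ 32.4°.

32.4°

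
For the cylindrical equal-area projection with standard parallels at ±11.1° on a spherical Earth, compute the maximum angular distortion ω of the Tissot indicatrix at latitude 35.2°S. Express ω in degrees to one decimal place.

20.9°

A cylindrical equal-area projection with standard parallel φ₀ has meridian scale h = cos φ / cos φ₀ and parallel scale k = cos φ₀ / cos φ (so areas are preserved, h·k = 1).
At 35.2°: h = 0.8327, k = 1.201; principal scales a = 1.201, b = 0.8327.
sin(ω/2) = (a − b)/(a + b) = 0.3682/2.034 = 0.1810, so ω = 2 arcsin(0.1810) ≈ 20.9°.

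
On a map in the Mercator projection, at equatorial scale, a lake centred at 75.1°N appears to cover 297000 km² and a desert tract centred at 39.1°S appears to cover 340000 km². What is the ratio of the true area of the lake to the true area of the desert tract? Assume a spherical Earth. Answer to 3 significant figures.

0.0959

Since Mercator area scale is 1/cos²φ, the true area equals the apparent area multiplied by cos²φ.
True area of lake: 297000 × cos²(75.1°) = 297000 × 0.06612 = 19640 km².
True area of desert tract: 340000 × cos²(39.1°) = 340000 × 0.6022 = 204800 km².
Ratio = 19640 / 204800 ≈ 0.0959.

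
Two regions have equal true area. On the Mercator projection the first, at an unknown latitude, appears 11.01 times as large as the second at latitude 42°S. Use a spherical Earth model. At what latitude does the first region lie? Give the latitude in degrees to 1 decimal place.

For equal true areas on Mercator, apparent areas scale as sec²φ, so the ratio is cos²φ₂ / cos²φ₁.
cos²φ₂ / cos²φ₁ = 11.01  ⇒  cos φ₁ = cos 42° / √11.01 = 0.7431/3.318 = 0.2240.
φ₁ = arccos(0.2240) ≈ 77.1°.

77.1°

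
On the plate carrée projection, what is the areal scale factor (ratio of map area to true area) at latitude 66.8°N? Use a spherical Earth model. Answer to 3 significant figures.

Plate carrée maps x = Rλ, y = Rφ. The meridian scale is h = 1 and the parallel scale is k = 1/cos φ = sec φ.
Areal scale = h·k = 1 × sec φ; at 66.8°, h = 1.000, k = 2.538, so h·k = 2.538.

2.54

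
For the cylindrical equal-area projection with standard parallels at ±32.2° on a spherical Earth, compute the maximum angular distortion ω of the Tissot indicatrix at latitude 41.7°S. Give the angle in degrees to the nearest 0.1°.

14.3°

A cylindrical equal-area projection with standard parallel φ₀ has meridian scale h = cos φ / cos φ₀ and parallel scale k = cos φ₀ / cos φ (so areas are preserved, h·k = 1).
At 41.7°: h = 0.8823, k = 1.133; principal scales a = 1.133, b = 0.8823.
sin(ω/2) = (a − b)/(a + b) = 0.2510/2.016 = 0.1245, so ω = 2 arcsin(0.1245) ≈ 14.3°.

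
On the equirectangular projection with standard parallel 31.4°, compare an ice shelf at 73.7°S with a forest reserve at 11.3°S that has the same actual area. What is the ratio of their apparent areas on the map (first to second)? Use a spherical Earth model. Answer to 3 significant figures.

3.49

With standard parallel φ₀ = 31.4°, the equirectangular projection gives x = Rλ cos φ₀, y = Rφ, so h = 1 and k = cos 31.4° / cos φ.
Areal scale at 73.7°: h·k = 1.000 × 3.041 = 3.041.
Areal scale at 11.3°: h·k = 1.000 × 0.8704 = 0.8704.
Ratio = 3.041/0.8704 ≈ 3.49.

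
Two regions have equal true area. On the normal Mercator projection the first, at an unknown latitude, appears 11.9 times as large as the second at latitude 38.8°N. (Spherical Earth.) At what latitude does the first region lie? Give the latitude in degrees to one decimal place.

76.9°

On Mercator, (apparent₁)/(apparent₂) = sec²φ₁ / sec²φ₂ when true areas are equal.
cos²φ₂ / cos²φ₁ = 11.9  ⇒  cos φ₁ = cos 38.8° / √11.9 = 0.7793/3.450 = 0.2259.
φ₁ = arccos(0.2259) ≈ 76.9°.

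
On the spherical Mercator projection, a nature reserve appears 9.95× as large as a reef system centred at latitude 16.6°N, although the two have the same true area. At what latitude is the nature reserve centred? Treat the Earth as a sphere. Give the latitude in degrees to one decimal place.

72.3°

Mercator areal scale is sec²φ, so apparent-area ratio = sec²φ₁ / sec²φ₂ = cos²φ₂ / cos²φ₁.
cos²φ₂ / cos²φ₁ = 9.95  ⇒  cos φ₁ = cos 16.6° / √9.95 = 0.9583/3.154 = 0.3038.
φ₁ = arccos(0.3038) ≈ 72.3°.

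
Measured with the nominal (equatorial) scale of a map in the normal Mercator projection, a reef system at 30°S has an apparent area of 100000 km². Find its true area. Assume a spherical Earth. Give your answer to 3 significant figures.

75000 km²

For Mercator, h = k = sec φ (a conformal cylindrical projection has a single point scale, 1/cos φ).
Areal scale = k² = sec²φ = 1/cos²(30°) = 1/0.8660² = 1.333.
True area = apparent / (areal scale) = 100000 / 1.333 ≈ 75000 km².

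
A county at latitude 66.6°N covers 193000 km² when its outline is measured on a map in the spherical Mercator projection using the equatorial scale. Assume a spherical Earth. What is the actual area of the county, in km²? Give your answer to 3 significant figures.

30400 km²

Mercator is conformal, so the point scale is isotropic: h = k = sec φ = 1/cos φ.
Areal scale = k² = sec²φ = 1/cos²(66.6°) = 1/0.3971² = 6.340.
True area = apparent / (areal scale) = 193000 / 6.340 ≈ 30400 km².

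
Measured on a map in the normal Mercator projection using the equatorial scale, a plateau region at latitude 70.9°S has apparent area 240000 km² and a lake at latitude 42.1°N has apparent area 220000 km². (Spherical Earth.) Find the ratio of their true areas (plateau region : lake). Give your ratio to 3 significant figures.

Mercator's areal exaggeration is sec²φ; hence true area = (apparent area) · cos²φ.
True area of plateau region: 240000 × cos²(70.9°) = 240000 × 0.1071 = 25700 km².
True area of lake: 220000 × cos²(42.1°) = 220000 × 0.5505 = 121100 km².
Ratio = 25700 / 121100 ≈ 0.212.

0.212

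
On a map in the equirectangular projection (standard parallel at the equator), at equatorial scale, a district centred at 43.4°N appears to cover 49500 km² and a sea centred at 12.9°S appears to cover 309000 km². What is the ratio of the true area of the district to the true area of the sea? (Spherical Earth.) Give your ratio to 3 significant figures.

0.119

Plate carrée has h = 1 and k = sec φ, giving areal scale sec φ; true area = (apparent area) · cos φ.
True area of district: 49500 × cos(43.4°) = 49500 × 0.7266 = 35970 km².
True area of sea: 309000 × cos(12.9°) = 309000 × 0.9748 = 301200 km².
Ratio = 35970 / 301200 ≈ 0.119.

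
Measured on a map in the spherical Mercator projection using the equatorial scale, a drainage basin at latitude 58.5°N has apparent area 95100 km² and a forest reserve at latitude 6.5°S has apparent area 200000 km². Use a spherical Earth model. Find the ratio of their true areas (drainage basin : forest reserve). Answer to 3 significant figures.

On Mercator the areal scale is sec²φ, so true area = apparent × cos²φ.
True area of drainage basin: 95100 × cos²(58.5°) = 95100 × 0.2730 = 25960 km².
True area of forest reserve: 200000 × cos²(6.5°) = 200000 × 0.9872 = 197400 km².
Ratio = 25960 / 197400 ≈ 0.131.

0.131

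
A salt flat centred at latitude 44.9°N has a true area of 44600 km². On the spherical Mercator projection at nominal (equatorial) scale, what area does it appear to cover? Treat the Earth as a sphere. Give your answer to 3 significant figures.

Mercator is conformal, so the point scale is isotropic: h = k = sec φ = 1/cos φ.
Areal scale = k² = sec²φ = 1/cos²(44.9°) = 1/0.7083² = 1.993.
Apparent area = 44600 × 1.993 ≈ 88900 km².

88900 km²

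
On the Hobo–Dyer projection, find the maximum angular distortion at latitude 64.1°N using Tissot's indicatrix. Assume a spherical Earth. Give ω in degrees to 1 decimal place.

64.7°

Hobo–Dyer is a cylindrical equal-area projection with standard parallels at ±37.5°. Cylindrical equal-area (φ₀ = 37.5°): h = cos φ / cos 37.5° along meridians, k = cos 37.5° / cos φ along parallels; h·k = 1.
At 64.1°: h = 0.5506, k = 1.816; principal scales a = 1.816, b = 0.5506.
sin(ω/2) = (a − b)/(a + b) = 1.266/2.367 = 0.5348, so ω = 2 arcsin(0.5348) ≈ 64.7°.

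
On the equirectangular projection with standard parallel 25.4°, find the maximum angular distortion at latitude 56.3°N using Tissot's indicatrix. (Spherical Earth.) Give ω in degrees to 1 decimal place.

27.7°

With standard parallel φ₀ = 25.4°, the equirectangular projection gives x = Rλ cos φ₀, y = Rφ, so h = 1 and k = cos 25.4° / cos φ.
At 56.3°: h = 1.000, k = 1.628; principal scales a = 1.628, b = 1.000.
sin(ω/2) = (a − b)/(a + b) = 0.6281/2.628 = 0.2390, so ω = 2 arcsin(0.2390) ≈ 27.7°.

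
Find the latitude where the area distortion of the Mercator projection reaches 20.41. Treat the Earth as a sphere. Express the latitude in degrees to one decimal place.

Mercator areal scale is sec²φ.
sec²φ = 20.41  ⇒  cos²φ = 0.04900  ⇒  cos φ = 0.2213.
φ = arccos(0.2213) ≈ 77.2°.

77.2°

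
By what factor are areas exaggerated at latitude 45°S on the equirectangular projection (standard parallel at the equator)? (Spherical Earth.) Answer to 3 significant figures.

1.41

Plate carrée maps x = Rλ, y = Rφ. The meridian scale is h = 1 and the parallel scale is k = 1/cos φ = sec φ.
Areal scale = h·k = 1 × sec φ; at 45°, h = 1.000, k = 1.414, so h·k = 1.414.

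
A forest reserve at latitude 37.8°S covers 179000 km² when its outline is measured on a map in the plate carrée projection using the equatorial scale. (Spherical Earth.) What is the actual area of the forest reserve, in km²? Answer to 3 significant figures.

For the equirectangular projection with φ₀ = 0 (plate carrée), h = 1 along meridians and k = sec φ along parallels.
Areal scale = h·k = 1 × sec φ; at 37.8°, h = 1.000, k = 1.266, so h·k = 1.266.
True area = apparent / (areal scale) = 179000 / 1.266 ≈ 141000 km².

141000 km²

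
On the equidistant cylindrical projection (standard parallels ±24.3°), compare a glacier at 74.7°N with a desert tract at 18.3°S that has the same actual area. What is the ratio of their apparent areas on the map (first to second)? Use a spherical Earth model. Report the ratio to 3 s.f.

3.60

With standard parallel φ₀ = 24.3°, the equirectangular projection gives x = Rλ cos φ₀, y = Rφ, so h = 1 and k = cos 24.3° / cos φ.
Areal scale at 74.7°: h·k = 1.000 × 3.454 = 3.454.
Areal scale at 18.3°: h·k = 1.000 × 0.9600 = 0.9600.
Ratio = 3.454/0.9600 ≈ 3.60.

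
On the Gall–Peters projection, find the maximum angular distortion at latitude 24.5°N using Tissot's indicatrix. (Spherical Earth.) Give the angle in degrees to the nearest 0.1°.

The Gall–Peters projection is cylindrical equal-area with φ₀ = 45°. Cylindrical equal-area (φ₀ = 45°): h = cos φ / cos 45° along meridians, k = cos 45° / cos φ along parallels; h·k = 1.
At 24.5°: h = 1.287, k = 0.7771; principal scales a = 1.287, b = 0.7771.
sin(ω/2) = (a − b)/(a + b) = 0.5098/2.064 = 0.2470, so ω = 2 arcsin(0.2470) ≈ 28.6°.

28.6°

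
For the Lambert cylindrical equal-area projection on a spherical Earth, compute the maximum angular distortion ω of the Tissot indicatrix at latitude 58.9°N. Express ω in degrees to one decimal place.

70.7°

The Lambert cylindrical equal-area projection is the cylindrical equal-area projection with its standard parallel at the equator (φ₀ = 0). Cylindrical equal-area (φ₀ = 0°): h = cos φ / cos 0° along meridians, k = cos 0° / cos φ along parallels; h·k = 1.
At 58.9°: h = 0.5165, k = 1.936; principal scales a = 1.936, b = 0.5165.
sin(ω/2) = (a − b)/(a + b) = 1.419/2.453 = 0.5788, so ω = 2 arcsin(0.5788) ≈ 70.7°.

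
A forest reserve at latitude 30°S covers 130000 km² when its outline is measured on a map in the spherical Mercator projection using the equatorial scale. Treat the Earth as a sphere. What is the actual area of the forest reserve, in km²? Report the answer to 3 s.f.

For Mercator, h = k = sec φ (a conformal cylindrical projection has a single point scale, 1/cos φ).
Areal scale = k² = sec²φ = 1/cos²(30°) = 1/0.8660² = 1.333.
True area = apparent / (areal scale) = 130000 / 1.333 ≈ 97500 km².

97500 km²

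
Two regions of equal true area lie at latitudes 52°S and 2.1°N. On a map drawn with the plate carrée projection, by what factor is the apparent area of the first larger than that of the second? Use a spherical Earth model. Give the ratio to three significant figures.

1.62

For the equirectangular projection with φ₀ = 0 (plate carrée), h = 1 along meridians and k = sec φ along parallels.
Areal scale at 52°: h·k = 1.000 × 1.624 = 1.624.
Areal scale at 2.1°: h·k = 1.000 × 1.001 = 1.001.
Ratio = 1.624/1.001 ≈ 1.62.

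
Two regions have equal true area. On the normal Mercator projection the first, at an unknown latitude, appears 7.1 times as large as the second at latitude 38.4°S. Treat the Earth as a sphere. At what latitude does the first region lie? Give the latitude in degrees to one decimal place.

72.9°

On Mercator, (apparent₁)/(apparent₂) = sec²φ₁ / sec²φ₂ when true areas are equal.
cos²φ₂ / cos²φ₁ = 7.1  ⇒  cos φ₁ = cos 38.4° / √7.1 = 0.7837/2.665 = 0.2941.
φ₁ = arccos(0.2941) ≈ 72.9°.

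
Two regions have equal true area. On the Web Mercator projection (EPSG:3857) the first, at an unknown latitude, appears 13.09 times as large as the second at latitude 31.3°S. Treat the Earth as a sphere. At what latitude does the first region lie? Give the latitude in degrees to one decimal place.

On Mercator, (apparent₁)/(apparent₂) = sec²φ₁ / sec²φ₂ when true areas are equal.
cos²φ₂ / cos²φ₁ = 13.09  ⇒  cos φ₁ = cos 31.3° / √13.09 = 0.8545/3.618 = 0.2362.
φ₁ = arccos(0.2362) ≈ 76.3°.

76.3°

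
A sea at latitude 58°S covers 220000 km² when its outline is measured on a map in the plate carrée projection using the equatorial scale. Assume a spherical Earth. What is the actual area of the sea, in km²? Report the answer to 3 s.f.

117000 km²

For the equirectangular projection with φ₀ = 0 (plate carrée), h = 1 along meridians and k = sec φ along parallels.
Areal scale = h·k = 1 × sec φ; at 58°, h = 1.000, k = 1.887, so h·k = 1.887.
True area = apparent / (areal scale) = 220000 / 1.887 ≈ 117000 km².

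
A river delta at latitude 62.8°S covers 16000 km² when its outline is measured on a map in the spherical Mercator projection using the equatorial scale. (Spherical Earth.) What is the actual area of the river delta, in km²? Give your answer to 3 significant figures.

3340 km²

The Mercator projection is conformal; its linear scale factor is the same in every direction and equals sec φ = 1/cos φ.
Areal scale = k² = sec²φ = 1/cos²(62.8°) = 1/0.4571² = 4.786.
True area = apparent / (areal scale) = 16000 / 4.786 ≈ 3340 km².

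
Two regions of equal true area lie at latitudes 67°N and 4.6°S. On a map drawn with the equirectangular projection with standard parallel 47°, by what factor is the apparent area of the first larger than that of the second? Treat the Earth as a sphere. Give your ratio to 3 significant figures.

2.55

The equidistant cylindrical projection with φ₀ = 47° has h = 1 (meridians true) and k = cos φ₀ / cos φ along parallels.
Areal scale at 67°: h·k = 1.000 × 1.745 = 1.745.
Areal scale at 4.6°: h·k = 1.000 × 0.6842 = 0.6842.
Ratio = 1.745/0.6842 ≈ 2.55.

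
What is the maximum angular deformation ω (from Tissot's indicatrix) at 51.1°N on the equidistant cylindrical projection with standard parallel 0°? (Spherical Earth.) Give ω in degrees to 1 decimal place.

26.4°

Plate carrée maps x = Rλ, y = Rφ. The meridian scale is h = 1 and the parallel scale is k = 1/cos φ = sec φ.
At 51.1°: h = 1.000, k = 1.592; principal scales a = 1.592, b = 1.000.
sin(ω/2) = (a − b)/(a + b) = 0.5925/2.592 = 0.2285, so ω = 2 arcsin(0.2285) ≈ 26.4°.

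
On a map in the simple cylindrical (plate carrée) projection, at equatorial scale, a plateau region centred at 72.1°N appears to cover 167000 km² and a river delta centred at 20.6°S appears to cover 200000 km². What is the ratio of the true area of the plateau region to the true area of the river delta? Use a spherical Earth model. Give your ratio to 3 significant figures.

Plate carrée has h = 1 and k = sec φ, giving areal scale sec φ; true area = (apparent area) · cos φ.
True area of plateau region: 167000 × cos(72.1°) = 167000 × 0.3074 = 51330 km².
True area of river delta: 200000 × cos(20.6°) = 200000 × 0.9361 = 187200 km².
Ratio = 51330 / 187200 ≈ 0.274.

0.274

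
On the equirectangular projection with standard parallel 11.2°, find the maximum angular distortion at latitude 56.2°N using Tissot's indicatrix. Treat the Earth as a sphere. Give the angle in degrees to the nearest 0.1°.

32.1°

The equidistant cylindrical projection with φ₀ = 11.2° has h = 1 (meridians true) and k = cos φ₀ / cos φ along parallels.
At 56.2°: h = 1.000, k = 1.763; principal scales a = 1.763, b = 1.000.
sin(ω/2) = (a − b)/(a + b) = 0.7634/2.763 = 0.2762, so ω = 2 arcsin(0.2762) ≈ 32.1°.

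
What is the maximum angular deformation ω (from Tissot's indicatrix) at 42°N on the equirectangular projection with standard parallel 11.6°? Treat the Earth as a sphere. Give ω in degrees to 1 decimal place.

15.8°

With standard parallel φ₀ = 11.6°, the equirectangular projection gives x = Rλ cos φ₀, y = Rφ, so h = 1 and k = cos 11.6° / cos φ.
At 42°: h = 1.000, k = 1.318; principal scales a = 1.318, b = 1.000.
sin(ω/2) = (a − b)/(a + b) = 0.3181/2.318 = 0.1372, so ω = 2 arcsin(0.1372) ≈ 15.8°.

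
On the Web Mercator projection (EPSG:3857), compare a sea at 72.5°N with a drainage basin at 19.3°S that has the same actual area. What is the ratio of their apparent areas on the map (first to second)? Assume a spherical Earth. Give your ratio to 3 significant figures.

9.85

On Mercator, area is exaggerated by sec²φ = 1/cos²φ.
At 72.5°: sec²(72.5°) = 1/0.3007² = 11.06.
At 19.3°: sec²(19.3°) = 1/0.9438² = 1.123.
Ratio = 11.06/1.123 = cos²(19.3°)/cos²(72.5°) ≈ 9.85.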